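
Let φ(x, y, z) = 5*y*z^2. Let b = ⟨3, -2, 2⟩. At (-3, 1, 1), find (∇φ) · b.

10

∂φ/∂x = 0
∂φ/∂y = 5*z^2
∂φ/∂z = 10*y*z
∇φ at (-3, 1, 1) = (0, 5, 10)
∇φ · b = (0)(3) + (5)(-2) + (10)(2) = 10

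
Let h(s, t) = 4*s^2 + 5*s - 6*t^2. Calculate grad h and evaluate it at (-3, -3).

∂h/∂s = 8*s + 5
∂h/∂t = -12*t
∇h = (8*s + 5, -12*t)
At (-3, -3): (-19, 36).

(-19, 36)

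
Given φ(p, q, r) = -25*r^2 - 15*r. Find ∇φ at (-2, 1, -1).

(0, 0, 35)

∂φ/∂p = 0
∂φ/∂q = 0
∂φ/∂r = -50*r - 15
∇φ = (0, 0, -50*r - 15)
At (-2, 1, -1): (0, 0, 35).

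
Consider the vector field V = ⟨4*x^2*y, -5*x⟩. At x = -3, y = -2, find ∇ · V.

∂V₁/∂x = 8*x*y
∂V₂/∂y = 0
∇·V = 8*x*y
At (-3, -2): 48.

48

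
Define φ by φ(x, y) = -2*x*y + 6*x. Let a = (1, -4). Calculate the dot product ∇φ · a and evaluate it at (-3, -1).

-16

∂φ/∂x = -2*y + 6
∂φ/∂y = -2*x
∇φ at (-3, -1) = (8, 6)
∇φ · a = (8)(1) + (6)(-4) = -16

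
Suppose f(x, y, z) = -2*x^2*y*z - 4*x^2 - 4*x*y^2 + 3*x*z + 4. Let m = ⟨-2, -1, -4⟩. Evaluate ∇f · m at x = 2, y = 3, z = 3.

374

∂f/∂x = -4*x*y*z - 8*x - 4*y^2 + 3*z
∂f/∂y = -2*x^2*z - 8*x*y
∂f/∂z = -2*x^2*y + 3*x
∇f at (2, 3, 3) = (-115, -72, -18)
∇f · m = (-115)(-2) + (-72)(-1) + (-18)(-4) = 374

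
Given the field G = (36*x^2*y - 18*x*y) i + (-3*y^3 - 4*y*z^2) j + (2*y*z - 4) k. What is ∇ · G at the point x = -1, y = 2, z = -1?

-216

∂G₁/∂x = 72*x*y - 18*y
∂G₂/∂y = -9*y^2 - 4*z^2
∂G₃/∂z = 2*y
∇·G = 72*x*y - 9*y^2 - 16*y - 4*z^2
At (-1, 2, -1): -216.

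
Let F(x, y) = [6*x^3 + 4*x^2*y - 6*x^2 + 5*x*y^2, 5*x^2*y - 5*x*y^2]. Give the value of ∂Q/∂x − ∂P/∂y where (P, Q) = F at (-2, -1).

∂F₂/∂x = 10*x*y - 5*y^2
∂F₁/∂y = 4*x^2 + 10*x*y
Scalar curl = -4*x^2 - 5*y^2
At (-2, -1): -21.

-21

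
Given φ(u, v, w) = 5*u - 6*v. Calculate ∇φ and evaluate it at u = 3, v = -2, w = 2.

∂φ/∂u = 5
∂φ/∂v = -6
∂φ/∂w = 0
∇φ = (5, -6, 0)
At (3, -2, 2): (5, -6, 0).

(5, -6, 0)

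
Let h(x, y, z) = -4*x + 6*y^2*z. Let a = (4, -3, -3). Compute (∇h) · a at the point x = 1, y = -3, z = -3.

∂h/∂x = -4
∂h/∂y = 12*y*z
∂h/∂z = 6*y^2
∇h at (1, -3, -3) = (-4, 108, 54)
∇h · a = (-4)(4) + (108)(-3) + (54)(-3) = -502

-502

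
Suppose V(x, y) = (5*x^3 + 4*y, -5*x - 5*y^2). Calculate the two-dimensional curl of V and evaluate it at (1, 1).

∂V₂/∂x = -5
∂V₁/∂y = 4
Scalar curl = -9
At (1, 1): -9.

-9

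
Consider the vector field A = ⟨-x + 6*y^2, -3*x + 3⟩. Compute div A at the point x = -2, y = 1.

∂A₁/∂x = -1
∂A₂/∂y = 0
∇·A = -1
At (-2, 1): -1.

-1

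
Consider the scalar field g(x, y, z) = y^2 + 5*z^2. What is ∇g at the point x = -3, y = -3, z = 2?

(0, -6, 20)

∂g/∂x = 0
∂g/∂y = 2*y
∂g/∂z = 10*z
∇g = (0, 2*y, 10*z)
At (-3, -3, 2): (0, -6, 20).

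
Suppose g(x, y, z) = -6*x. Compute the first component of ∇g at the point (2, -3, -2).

-6

(∇g)_1 = ∂g/∂x = -6
At (2, -3, -2): -6.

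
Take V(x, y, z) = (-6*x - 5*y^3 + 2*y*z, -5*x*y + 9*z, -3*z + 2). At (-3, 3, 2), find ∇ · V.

∂V₁/∂x = -6
∂V₂/∂y = -5*x
∂V₃/∂z = -3
∇·V = -5*x - 9
At (-3, 3, 2): 6.

6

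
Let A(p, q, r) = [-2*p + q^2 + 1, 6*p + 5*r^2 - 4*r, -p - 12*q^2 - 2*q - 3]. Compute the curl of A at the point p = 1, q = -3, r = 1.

(64, 1, 12)

(∇×A)₁ = ∂A₃/∂q − ∂A₂/∂r = -24*q - 10*r + 2
(∇×A)₂ = ∂A₁/∂r − ∂A₃/∂p = 1
(∇×A)₃ = ∂A₂/∂p − ∂A₁/∂q = -2*q + 6
∇×A = (-24*q - 10*r + 2, 1, -2*q + 6)
At (1, -3, 1): (64, 1, 12).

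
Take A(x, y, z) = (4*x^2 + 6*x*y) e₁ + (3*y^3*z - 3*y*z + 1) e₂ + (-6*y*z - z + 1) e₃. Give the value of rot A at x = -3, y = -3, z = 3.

(∇×A)₁ = ∂A₃/∂y − ∂A₂/∂z = -3*y^3 + 3*y - 6*z
(∇×A)₂ = ∂A₁/∂z − ∂A₃/∂x = 0
(∇×A)₃ = ∂A₂/∂x − ∂A₁/∂y = -6*x
∇×A = (-3*y^3 + 3*y - 6*z, 0, -6*x)
At (-3, -3, 3): (54, 0, 18).

(54, 0, 18)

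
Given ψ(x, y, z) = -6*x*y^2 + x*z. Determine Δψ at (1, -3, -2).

∂²ψ/∂x² = 0
∂²ψ/∂y² = -12*x
∂²ψ/∂z² = 0
∇²ψ = -12*x
At (1, -3, -2): -12.

-12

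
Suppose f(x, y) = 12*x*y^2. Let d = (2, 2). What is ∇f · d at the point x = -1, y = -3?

360

∂f/∂x = 12*y^2
∂f/∂y = 24*x*y
∇f at (-1, -3) = (108, 72)
∇f · d = (108)(2) + (72)(2) = 360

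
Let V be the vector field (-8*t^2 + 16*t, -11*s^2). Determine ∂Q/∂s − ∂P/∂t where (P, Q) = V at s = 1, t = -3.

-86

∂V₂/∂s = -22*s
∂V₁/∂t = -16*t + 16
Scalar curl = -22*s + 16*t - 16
At (1, -3): -86.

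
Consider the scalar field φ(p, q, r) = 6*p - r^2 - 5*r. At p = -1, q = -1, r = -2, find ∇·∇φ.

∂²φ/∂p² = 0
∂²φ/∂q² = 0
∂²φ/∂r² = -2
∇²φ = -2
At (-1, -1, -2): -2.

-2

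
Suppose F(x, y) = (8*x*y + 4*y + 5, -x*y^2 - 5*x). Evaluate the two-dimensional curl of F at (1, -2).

∂F₂/∂x = -y^2 - 5
∂F₁/∂y = 8*x + 4
Scalar curl = -8*x - y^2 - 9
At (1, -2): -21.

-21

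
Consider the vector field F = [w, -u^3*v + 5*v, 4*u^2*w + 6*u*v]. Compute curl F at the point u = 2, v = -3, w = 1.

(12, 3, 36)

(∇×F)₁ = ∂F₃/∂v − ∂F₂/∂w = 6*u
(∇×F)₂ = ∂F₁/∂w − ∂F₃/∂u = -8*u*w - 6*v + 1
(∇×F)₃ = ∂F₂/∂u − ∂F₁/∂v = -3*u^2*v
∇×F = (6*u, -8*u*w - 6*v + 1, -3*u^2*v)
At (2, -3, 1): (12, 3, 36).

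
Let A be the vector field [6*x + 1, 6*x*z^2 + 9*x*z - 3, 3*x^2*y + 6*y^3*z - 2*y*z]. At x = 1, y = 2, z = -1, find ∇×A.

(-64, -12, -3)

(∇×A)₁ = ∂A₃/∂y − ∂A₂/∂z = 3*x^2 - 12*x*z - 9*x + 18*y^2*z - 2*z
(∇×A)₂ = ∂A₁/∂z − ∂A₃/∂x = -6*x*y
(∇×A)₃ = ∂A₂/∂x − ∂A₁/∂y = 6*z^2 + 9*z
∇×A = (3*x^2 - 12*x*z - 9*x + 18*y^2*z - 2*z, -6*x*y, 6*z^2 + 9*z)
At (1, 2, -1): (-64, -12, -3).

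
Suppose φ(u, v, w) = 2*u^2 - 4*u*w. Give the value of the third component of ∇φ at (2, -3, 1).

(∇φ)_3 = ∂φ/∂w = -4*u
At (2, -3, 1): -8.

-8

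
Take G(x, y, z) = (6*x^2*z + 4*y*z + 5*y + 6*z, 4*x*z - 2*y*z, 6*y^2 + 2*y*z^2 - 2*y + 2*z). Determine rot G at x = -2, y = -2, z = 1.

(∇×G)₁ = ∂G₃/∂y − ∂G₂/∂z = -4*x + 14*y + 2*z^2 - 2
(∇×G)₂ = ∂G₁/∂z − ∂G₃/∂x = 6*x^2 + 4*y + 6
(∇×G)₃ = ∂G₂/∂x − ∂G₁/∂y = -5
∇×G = (-4*x + 14*y + 2*z^2 - 2, 6*x^2 + 4*y + 6, -5)
At (-2, -2, 1): (-20, 22, -5).

(-20, 22, -5)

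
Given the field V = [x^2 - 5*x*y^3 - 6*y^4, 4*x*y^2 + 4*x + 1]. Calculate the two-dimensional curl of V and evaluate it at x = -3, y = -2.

-352

∂V₂/∂x = 4*y^2 + 4
∂V₁/∂y = -15*x*y^2 - 24*y^3
Scalar curl = 15*x*y^2 + 24*y^3 + 4*y^2 + 4
At (-3, -2): -352.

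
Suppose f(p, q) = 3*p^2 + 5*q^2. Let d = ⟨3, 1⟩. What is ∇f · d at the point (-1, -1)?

∂f/∂p = 6*p
∂f/∂q = 10*q
∇f at (-1, -1) = (-6, -10)
∇f · d = (-6)(3) + (-10)(1) = -28

-28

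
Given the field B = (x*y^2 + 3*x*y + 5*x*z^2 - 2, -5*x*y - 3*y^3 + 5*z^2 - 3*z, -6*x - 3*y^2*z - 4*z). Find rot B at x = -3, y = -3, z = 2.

(∇×B)₁ = ∂B₃/∂y − ∂B₂/∂z = -6*y*z - 10*z + 3
(∇×B)₂ = ∂B₁/∂z − ∂B₃/∂x = 10*x*z + 6
(∇×B)₃ = ∂B₂/∂x − ∂B₁/∂y = -2*x*y - 3*x - 5*y
∇×B = (-6*y*z - 10*z + 3, 10*x*z + 6, -2*x*y - 3*x - 5*y)
At (-3, -3, 2): (19, -54, 6).

(19, -54, 6)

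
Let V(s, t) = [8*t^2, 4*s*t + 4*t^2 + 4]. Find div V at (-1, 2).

12

∂V₁/∂s = 0
∂V₂/∂t = 4*s + 8*t
∇·V = 4*s + 8*t
At (-1, 2): 12.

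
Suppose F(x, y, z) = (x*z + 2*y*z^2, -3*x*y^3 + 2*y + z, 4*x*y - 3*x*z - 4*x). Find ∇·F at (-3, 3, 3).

257

∂F₁/∂x = z
∂F₂/∂y = -9*x*y^2 + 2
∂F₃/∂z = -3*x
∇·F = -9*x*y^2 - 3*x + z + 2
At (-3, 3, 3): 257.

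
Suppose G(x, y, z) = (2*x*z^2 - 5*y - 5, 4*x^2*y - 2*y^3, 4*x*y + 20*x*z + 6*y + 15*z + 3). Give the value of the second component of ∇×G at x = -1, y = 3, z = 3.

(∇×G)_2 = ∂G₁/∂z − ∂G₃/∂x
= 4*x*z − (4*y + 20*z)
= 4*x*z - 4*y - 20*z
At (-1, 3, 3): -84.

-84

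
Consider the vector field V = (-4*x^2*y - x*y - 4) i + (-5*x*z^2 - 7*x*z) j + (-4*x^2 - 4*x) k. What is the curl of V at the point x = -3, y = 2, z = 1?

(-51, -20, 21)

(∇×V)₁ = ∂V₃/∂y − ∂V₂/∂z = 10*x*z + 7*x
(∇×V)₂ = ∂V₁/∂z − ∂V₃/∂x = 8*x + 4
(∇×V)₃ = ∂V₂/∂x − ∂V₁/∂y = 4*x^2 + x - 5*z^2 - 7*z
∇×V = (10*x*z + 7*x, 8*x + 4, 4*x^2 + x - 5*z^2 - 7*z)
At (-3, 2, 1): (-51, -20, 21).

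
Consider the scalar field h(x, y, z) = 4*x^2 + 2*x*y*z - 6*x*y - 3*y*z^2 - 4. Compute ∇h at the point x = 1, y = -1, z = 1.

(12, -7, 4)

∂h/∂x = 8*x + 2*y*z - 6*y
∂h/∂y = 2*x*z - 6*x - 3*z^2
∂h/∂z = 2*x*y - 6*y*z
∇h = (8*x + 2*y*z - 6*y, 2*x*z - 6*x - 3*z^2, 2*x*y - 6*y*z)
At (1, -1, 1): (12, -7, 4).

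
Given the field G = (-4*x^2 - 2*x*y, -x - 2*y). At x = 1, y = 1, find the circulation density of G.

∂G₂/∂x = -1
∂G₁/∂y = -2*x
Scalar curl = 2*x - 1
At (1, 1): 1.

1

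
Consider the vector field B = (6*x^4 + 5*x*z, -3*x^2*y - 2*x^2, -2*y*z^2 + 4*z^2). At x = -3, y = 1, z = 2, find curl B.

(-8, -15, 30)

(∇×B)₁ = ∂B₃/∂y − ∂B₂/∂z = -2*z^2
(∇×B)₂ = ∂B₁/∂z − ∂B₃/∂x = 5*x
(∇×B)₃ = ∂B₂/∂x − ∂B₁/∂y = -6*x*y - 4*x
∇×B = (-2*z^2, 5*x, -6*x*y - 4*x)
At (-3, 1, 2): (-8, -15, 30).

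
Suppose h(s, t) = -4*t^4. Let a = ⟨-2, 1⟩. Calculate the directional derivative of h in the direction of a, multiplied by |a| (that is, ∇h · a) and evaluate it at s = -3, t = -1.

∂h/∂s = 0
∂h/∂t = -16*t^3
∇h at (-3, -1) = (0, 16)
∇h · a = (0)(-2) + (16)(1) = 16

16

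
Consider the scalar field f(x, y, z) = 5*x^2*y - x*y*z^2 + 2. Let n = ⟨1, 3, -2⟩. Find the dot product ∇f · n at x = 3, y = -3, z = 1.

∂f/∂x = 10*x*y - y*z^2
∂f/∂y = 5*x^2 - x*z^2
∂f/∂z = -2*x*y*z
∇f at (3, -3, 1) = (-87, 42, 18)
∇f · n = (-87)(1) + (42)(3) + (18)(-2) = 3

3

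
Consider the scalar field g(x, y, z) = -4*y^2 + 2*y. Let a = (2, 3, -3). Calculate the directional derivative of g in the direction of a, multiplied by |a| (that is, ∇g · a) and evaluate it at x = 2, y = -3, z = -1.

78

∂g/∂x = 0
∂g/∂y = -8*y + 2
∂g/∂z = 0
∇g at (2, -3, -1) = (0, 26, 0)
∇g · a = (0)(2) + (26)(3) + (0)(-3) = 78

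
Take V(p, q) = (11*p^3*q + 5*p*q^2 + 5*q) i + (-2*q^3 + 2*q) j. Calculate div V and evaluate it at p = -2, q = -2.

∂V₁/∂p = 33*p^2*q + 5*q^2
∂V₂/∂q = -6*q^2 + 2
∇·V = 33*p^2*q - q^2 + 2
At (-2, -2): -266.

-266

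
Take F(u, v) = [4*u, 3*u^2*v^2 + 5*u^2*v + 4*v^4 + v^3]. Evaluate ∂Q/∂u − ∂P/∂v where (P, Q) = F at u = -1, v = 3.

-84

∂F₂/∂u = 6*u*v^2 + 10*u*v
∂F₁/∂v = 0
Scalar curl = 6*u*v^2 + 10*u*v
At (-1, 3): -84.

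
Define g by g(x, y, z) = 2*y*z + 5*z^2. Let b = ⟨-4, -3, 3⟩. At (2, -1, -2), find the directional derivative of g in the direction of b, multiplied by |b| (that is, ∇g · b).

-54

∂g/∂x = 0
∂g/∂y = 2*z
∂g/∂z = 2*y + 10*z
∇g at (2, -1, -2) = (0, -4, -22)
∇g · b = (0)(-4) + (-4)(-3) + (-22)(3) = -54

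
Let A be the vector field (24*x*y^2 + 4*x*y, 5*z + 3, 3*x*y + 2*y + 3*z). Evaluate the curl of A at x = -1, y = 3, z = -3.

(∇×A)₁ = ∂A₃/∂y − ∂A₂/∂z = 3*x - 3
(∇×A)₂ = ∂A₁/∂z − ∂A₃/∂x = -3*y
(∇×A)₃ = ∂A₂/∂x − ∂A₁/∂y = -48*x*y - 4*x
∇×A = (3*x - 3, -3*y, -48*x*y - 4*x)
At (-1, 3, -3): (-6, -9, 148).

(-6, -9, 148)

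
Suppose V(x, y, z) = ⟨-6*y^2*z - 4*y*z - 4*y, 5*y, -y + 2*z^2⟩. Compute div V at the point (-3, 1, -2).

-3

∂V₁/∂x = 0
∂V₂/∂y = 5
∂V₃/∂z = 4*z
∇·V = 4*z + 5
At (-3, 1, -2): -3.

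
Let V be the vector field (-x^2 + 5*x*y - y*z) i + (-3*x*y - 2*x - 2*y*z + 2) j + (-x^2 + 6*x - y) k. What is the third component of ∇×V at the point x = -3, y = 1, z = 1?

(∇×V)_3 = ∂V₂/∂x − ∂V₁/∂y
= -3*y - 2 − (5*x - z)
= -5*x - 3*y + z - 2
At (-3, 1, 1): 11.

11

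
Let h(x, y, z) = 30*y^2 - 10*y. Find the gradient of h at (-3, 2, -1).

∂h/∂x = 0
∂h/∂y = 60*y - 10
∂h/∂z = 0
∇h = (0, 60*y - 10, 0)
At (-3, 2, -1): (0, 110, 0).

(0, 110, 0)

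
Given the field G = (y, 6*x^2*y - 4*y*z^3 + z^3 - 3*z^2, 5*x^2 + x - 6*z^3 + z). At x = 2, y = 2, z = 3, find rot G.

(∇×G)₁ = ∂G₃/∂y − ∂G₂/∂z = 12*y*z^2 - 3*z^2 + 6*z
(∇×G)₂ = ∂G₁/∂z − ∂G₃/∂x = -10*x - 1
(∇×G)₃ = ∂G₂/∂x − ∂G₁/∂y = 12*x*y - 1
∇×G = (12*y*z^2 - 3*z^2 + 6*z, -10*x - 1, 12*x*y - 1)
At (2, 2, 3): (207, -21, 47).

(207, -21, 47)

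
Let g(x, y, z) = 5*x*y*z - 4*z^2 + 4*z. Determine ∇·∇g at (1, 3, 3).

-8

∂²g/∂x² = 0
∂²g/∂y² = 0
∂²g/∂z² = -8
∇²g = -8
At (1, 3, 3): -8.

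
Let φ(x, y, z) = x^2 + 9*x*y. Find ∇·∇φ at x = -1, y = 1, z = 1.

∂²φ/∂x² = 2
∂²φ/∂y² = 0
∂²φ/∂z² = 0
∇²φ = 2
At (-1, 1, 1): 2.

2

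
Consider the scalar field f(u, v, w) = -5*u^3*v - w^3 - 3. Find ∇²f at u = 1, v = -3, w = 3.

72

∂²f/∂u² = -30*u*v
∂²f/∂v² = 0
∂²f/∂w² = -6*w
∇²f = -30*u*v - 6*w
At (1, -3, 3): 72.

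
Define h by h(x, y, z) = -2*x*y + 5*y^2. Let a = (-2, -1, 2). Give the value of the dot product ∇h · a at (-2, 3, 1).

∂h/∂x = -2*y
∂h/∂y = -2*x + 10*y
∂h/∂z = 0
∇h at (-2, 3, 1) = (-6, 34, 0)
∇h · a = (-6)(-2) + (34)(-1) + (0)(2) = -22

-22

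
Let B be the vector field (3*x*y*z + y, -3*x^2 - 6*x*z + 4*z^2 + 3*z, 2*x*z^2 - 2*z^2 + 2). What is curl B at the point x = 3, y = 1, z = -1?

(23, 7, -4)

(∇×B)₁ = ∂B₃/∂y − ∂B₂/∂z = 6*x - 8*z - 3
(∇×B)₂ = ∂B₁/∂z − ∂B₃/∂x = 3*x*y - 2*z^2
(∇×B)₃ = ∂B₂/∂x − ∂B₁/∂y = -3*x*z - 6*x - 6*z - 1
∇×B = (6*x - 8*z - 3, 3*x*y - 2*z^2, -3*x*z - 6*x - 6*z - 1)
At (3, 1, -1): (23, 7, -4).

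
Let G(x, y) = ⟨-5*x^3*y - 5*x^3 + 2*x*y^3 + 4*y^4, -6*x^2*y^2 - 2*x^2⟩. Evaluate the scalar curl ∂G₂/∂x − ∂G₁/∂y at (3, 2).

-221

∂G₂/∂x = -12*x*y^2 - 4*x
∂G₁/∂y = -5*x^3 + 6*x*y^2 + 16*y^3
Scalar curl = 5*x^3 - 18*x*y^2 - 4*x - 16*y^3
At (3, 2): -221.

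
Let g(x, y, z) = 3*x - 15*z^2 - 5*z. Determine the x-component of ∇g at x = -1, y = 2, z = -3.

3

(∇g)_1 = ∂g/∂x = 3
At (-1, 2, -3): 3.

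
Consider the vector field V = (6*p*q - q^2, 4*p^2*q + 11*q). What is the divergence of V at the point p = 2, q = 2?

∂V₁/∂p = 6*q
∂V₂/∂q = 4*p^2 + 11
∇·V = 4*p^2 + 6*q + 11
At (2, 2): 39.

39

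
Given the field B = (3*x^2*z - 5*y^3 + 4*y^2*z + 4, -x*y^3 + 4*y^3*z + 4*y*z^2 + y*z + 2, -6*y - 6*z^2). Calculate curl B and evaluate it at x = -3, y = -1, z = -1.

(∇×B)₁ = ∂B₃/∂y − ∂B₂/∂z = -4*y^3 - 8*y*z - y - 6
(∇×B)₂ = ∂B₁/∂z − ∂B₃/∂x = 3*x^2 + 4*y^2
(∇×B)₃ = ∂B₂/∂x − ∂B₁/∂y = -y^3 + 15*y^2 - 8*y*z
∇×B = (-4*y^3 - 8*y*z - y - 6, 3*x^2 + 4*y^2, -y^3 + 15*y^2 - 8*y*z)
At (-3, -1, -1): (-9, 31, 8).

(-9, 31, 8)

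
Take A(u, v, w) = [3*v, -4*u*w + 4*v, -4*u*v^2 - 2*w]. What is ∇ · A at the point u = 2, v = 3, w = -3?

2

∂A₁/∂u = 0
∂A₂/∂v = 4
∂A₃/∂w = -2
∇·A = 2
At (2, 3, -3): 2.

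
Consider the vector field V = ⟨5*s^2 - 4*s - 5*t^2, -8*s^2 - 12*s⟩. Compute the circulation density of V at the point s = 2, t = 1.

∂V₂/∂s = -16*s - 12
∂V₁/∂t = -10*t
Scalar curl = -16*s + 10*t - 12
At (2, 1): -34.

-34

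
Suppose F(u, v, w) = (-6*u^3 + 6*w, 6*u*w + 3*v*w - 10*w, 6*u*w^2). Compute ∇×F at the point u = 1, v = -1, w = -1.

(7, 0, -6)

(∇×F)₁ = ∂F₃/∂v − ∂F₂/∂w = -6*u - 3*v + 10
(∇×F)₂ = ∂F₁/∂w − ∂F₃/∂u = -6*w^2 + 6
(∇×F)₃ = ∂F₂/∂u − ∂F₁/∂v = 6*w
∇×F = (-6*u - 3*v + 10, -6*w^2 + 6, 6*w)
At (1, -1, -1): (7, 0, -6).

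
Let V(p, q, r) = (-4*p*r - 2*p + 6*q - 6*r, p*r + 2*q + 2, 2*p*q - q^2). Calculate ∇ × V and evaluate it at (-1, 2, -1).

(∇×V)₁ = ∂V₃/∂q − ∂V₂/∂r = p - 2*q
(∇×V)₂ = ∂V₁/∂r − ∂V₃/∂p = -4*p - 2*q - 6
(∇×V)₃ = ∂V₂/∂p − ∂V₁/∂q = r - 6
∇×V = (p - 2*q, -4*p - 2*q - 6, r - 6)
At (-1, 2, -1): (-5, -6, -7).

(-5, -6, -7)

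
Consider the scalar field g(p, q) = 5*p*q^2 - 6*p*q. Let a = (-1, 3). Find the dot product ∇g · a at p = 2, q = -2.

∂g/∂p = 5*q^2 - 6*q
∂g/∂q = 10*p*q - 6*p
∇g at (2, -2) = (32, -52)
∇g · a = (32)(-1) + (-52)(3) = -188

-188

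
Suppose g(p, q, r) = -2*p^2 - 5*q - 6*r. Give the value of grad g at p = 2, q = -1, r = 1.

∂g/∂p = -4*p
∂g/∂q = -5
∂g/∂r = -6
∇g = (-4*p, -5, -6)
At (2, -1, 1): (-8, -5, -6).

(-8, -5, -6)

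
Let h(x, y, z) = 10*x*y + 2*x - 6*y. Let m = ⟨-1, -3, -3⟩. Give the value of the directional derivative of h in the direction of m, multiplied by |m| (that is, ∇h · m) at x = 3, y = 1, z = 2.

∂h/∂x = 10*y + 2
∂h/∂y = 10*x - 6
∂h/∂z = 0
∇h at (3, 1, 2) = (12, 24, 0)
∇h · m = (12)(-1) + (24)(-3) + (0)(-3) = -84

-84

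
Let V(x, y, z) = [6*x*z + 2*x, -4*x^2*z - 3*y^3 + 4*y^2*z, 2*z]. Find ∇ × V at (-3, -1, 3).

(32, -18, 72)

(∇×V)₁ = ∂V₃/∂y − ∂V₂/∂z = 4*x^2 - 4*y^2
(∇×V)₂ = ∂V₁/∂z − ∂V₃/∂x = 6*x
(∇×V)₃ = ∂V₂/∂x − ∂V₁/∂y = -8*x*z
∇×V = (4*x^2 - 4*y^2, 6*x, -8*x*z)
At (-3, -1, 3): (32, -18, 72).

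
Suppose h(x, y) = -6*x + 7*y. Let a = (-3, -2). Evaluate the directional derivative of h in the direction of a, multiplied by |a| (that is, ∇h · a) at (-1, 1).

4

∂h/∂x = -6
∂h/∂y = 7
∇h at (-1, 1) = (-6, 7)
∇h · a = (-6)(-3) + (7)(-2) = 4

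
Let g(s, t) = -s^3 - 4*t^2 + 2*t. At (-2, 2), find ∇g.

∂g/∂s = -3*s^2
∂g/∂t = -8*t + 2
∇g = (-3*s^2, -8*t + 2)
At (-2, 2): (-12, -14).

(-12, -14)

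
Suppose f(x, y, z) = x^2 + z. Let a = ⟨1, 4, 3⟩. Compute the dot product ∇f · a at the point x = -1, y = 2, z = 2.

∂f/∂x = 2*x
∂f/∂y = 0
∂f/∂z = 1
∇f at (-1, 2, 2) = (-2, 0, 1)
∇f · a = (-2)(1) + (0)(4) + (1)(3) = 1

1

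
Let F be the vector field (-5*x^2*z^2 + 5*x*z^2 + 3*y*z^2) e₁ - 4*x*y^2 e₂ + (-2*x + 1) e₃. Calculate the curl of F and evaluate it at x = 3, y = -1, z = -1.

(0, 68, -7)

(∇×F)₁ = ∂F₃/∂y − ∂F₂/∂z = 0
(∇×F)₂ = ∂F₁/∂z − ∂F₃/∂x = -10*x^2*z + 10*x*z + 6*y*z + 2
(∇×F)₃ = ∂F₂/∂x − ∂F₁/∂y = -4*y^2 - 3*z^2
∇×F = (0, -10*x^2*z + 10*x*z + 6*y*z + 2, -4*y^2 - 3*z^2)
At (3, -1, -1): (0, 68, -7).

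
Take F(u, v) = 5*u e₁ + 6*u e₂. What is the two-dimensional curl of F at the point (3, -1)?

∂F₂/∂u = 6
∂F₁/∂v = 0
Scalar curl = 6
At (3, -1): 6.

6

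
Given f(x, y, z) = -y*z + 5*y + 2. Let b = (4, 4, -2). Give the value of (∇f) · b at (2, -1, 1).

14

∂f/∂x = 0
∂f/∂y = -z + 5
∂f/∂z = -y
∇f at (2, -1, 1) = (0, 4, 1)
∇f · b = (0)(4) + (4)(4) + (1)(-2) = 14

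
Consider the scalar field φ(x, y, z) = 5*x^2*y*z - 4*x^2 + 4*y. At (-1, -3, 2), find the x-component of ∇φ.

68

(∇φ)_1 = ∂φ/∂x = 10*x*y*z - 8*x
At (-1, -3, 2): 68.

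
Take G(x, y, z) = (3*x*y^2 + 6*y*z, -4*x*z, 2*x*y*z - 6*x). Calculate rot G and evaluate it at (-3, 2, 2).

(-24, 10, 16)

(∇×G)₁ = ∂G₃/∂y − ∂G₂/∂z = 2*x*z + 4*x
(∇×G)₂ = ∂G₁/∂z − ∂G₃/∂x = -2*y*z + 6*y + 6
(∇×G)₃ = ∂G₂/∂x − ∂G₁/∂y = -6*x*y - 10*z
∇×G = (2*x*z + 4*x, -2*y*z + 6*y + 6, -6*x*y - 10*z)
At (-3, 2, 2): (-24, 10, 16).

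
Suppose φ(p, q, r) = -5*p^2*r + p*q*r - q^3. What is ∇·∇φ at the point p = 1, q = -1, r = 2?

-14

∂²φ/∂p² = -10*r
∂²φ/∂q² = -6*q
∂²φ/∂r² = 0
∇²φ = -6*q - 10*r
At (1, -1, 2): -14.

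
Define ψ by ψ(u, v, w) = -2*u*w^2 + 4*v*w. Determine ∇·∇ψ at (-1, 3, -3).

4

∂²ψ/∂u² = 0
∂²ψ/∂v² = 0
∂²ψ/∂w² = -4*u
∇²ψ = -4*u
At (-1, 3, -3): 4.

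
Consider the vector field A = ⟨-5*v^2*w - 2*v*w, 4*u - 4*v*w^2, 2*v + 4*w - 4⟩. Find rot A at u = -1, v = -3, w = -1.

(∇×A)₁ = ∂A₃/∂v − ∂A₂/∂w = 8*v*w + 2
(∇×A)₂ = ∂A₁/∂w − ∂A₃/∂u = -5*v^2 - 2*v
(∇×A)₃ = ∂A₂/∂u − ∂A₁/∂v = 10*v*w + 2*w + 4
∇×A = (8*v*w + 2, -5*v^2 - 2*v, 10*v*w + 2*w + 4)
At (-1, -3, -1): (26, -39, 32).

(26, -39, 32)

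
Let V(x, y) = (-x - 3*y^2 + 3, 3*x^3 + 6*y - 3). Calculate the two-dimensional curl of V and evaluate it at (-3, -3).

∂V₂/∂x = 9*x^2
∂V₁/∂y = -6*y
Scalar curl = 9*x^2 + 6*y
At (-3, -3): 63.

63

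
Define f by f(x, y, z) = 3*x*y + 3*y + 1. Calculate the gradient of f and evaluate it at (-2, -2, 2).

(-6, -3, 0)

∂f/∂x = 3*y
∂f/∂y = 3*x + 3
∂f/∂z = 0
∇f = (3*y, 3*x + 3, 0)
At (-2, -2, 2): (-6, -3, 0).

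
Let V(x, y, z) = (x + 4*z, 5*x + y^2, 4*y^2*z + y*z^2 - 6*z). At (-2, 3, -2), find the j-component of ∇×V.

4

(∇×V)_2 = ∂V₁/∂z − ∂V₃/∂x
= 4 − (0)
= 4
At (-2, 3, -2): 4.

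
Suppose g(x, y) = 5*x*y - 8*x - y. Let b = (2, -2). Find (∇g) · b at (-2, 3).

36

∂g/∂x = 5*y - 8
∂g/∂y = 5*x - 1
∇g at (-2, 3) = (7, -11)
∇g · b = (7)(2) + (-11)(-2) = 36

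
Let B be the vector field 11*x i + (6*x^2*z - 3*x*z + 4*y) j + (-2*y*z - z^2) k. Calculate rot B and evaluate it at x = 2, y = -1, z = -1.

(-16, 0, -21)

(∇×B)₁ = ∂B₃/∂y − ∂B₂/∂z = -6*x^2 + 3*x - 2*z
(∇×B)₂ = ∂B₁/∂z − ∂B₃/∂x = 0
(∇×B)₃ = ∂B₂/∂x − ∂B₁/∂y = 12*x*z - 3*z
∇×B = (-6*x^2 + 3*x - 2*z, 0, 12*x*z - 3*z)
At (2, -1, -1): (-16, 0, -21).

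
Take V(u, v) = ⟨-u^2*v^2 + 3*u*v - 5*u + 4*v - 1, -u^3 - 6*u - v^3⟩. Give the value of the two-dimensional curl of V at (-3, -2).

∂V₂/∂u = -3*u^2 - 6
∂V₁/∂v = -2*u^2*v + 3*u + 4
Scalar curl = 2*u^2*v - 3*u^2 - 3*u - 10
At (-3, -2): -64.

-64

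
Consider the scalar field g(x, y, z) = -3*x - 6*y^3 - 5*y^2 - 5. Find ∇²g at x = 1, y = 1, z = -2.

∂²g/∂x² = 0
∂²g/∂y² = -2*(18*y + 5)
∂²g/∂z² = 0
∇²g = -36*y - 10
At (1, 1, -2): -46.

-46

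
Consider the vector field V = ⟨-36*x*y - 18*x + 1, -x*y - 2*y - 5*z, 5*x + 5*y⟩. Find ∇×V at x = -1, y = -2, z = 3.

(∇×V)₁ = ∂V₃/∂y − ∂V₂/∂z = 10
(∇×V)₂ = ∂V₁/∂z − ∂V₃/∂x = -5
(∇×V)₃ = ∂V₂/∂x − ∂V₁/∂y = 36*x - y
∇×V = (10, -5, 36*x - y)
At (-1, -2, 3): (10, -5, -34).

(10, -5, -34)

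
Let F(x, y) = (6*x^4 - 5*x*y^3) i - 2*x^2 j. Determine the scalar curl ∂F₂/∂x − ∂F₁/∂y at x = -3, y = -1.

-33

∂F₂/∂x = -4*x
∂F₁/∂y = -15*x*y^2
Scalar curl = 15*x*y^2 - 4*x
At (-3, -1): -33.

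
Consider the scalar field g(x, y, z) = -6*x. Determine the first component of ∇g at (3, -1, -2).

(∇g)_1 = ∂g/∂x = -6
At (3, -1, -2): -6.

-6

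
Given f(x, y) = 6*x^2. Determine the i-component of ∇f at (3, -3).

36

(∇f)_1 = ∂f/∂x = 12*x
At (3, -3): 36.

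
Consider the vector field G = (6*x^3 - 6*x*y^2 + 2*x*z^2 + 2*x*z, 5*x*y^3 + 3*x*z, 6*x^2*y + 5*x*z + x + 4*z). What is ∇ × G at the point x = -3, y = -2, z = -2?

(∇×G)₁ = ∂G₃/∂y − ∂G₂/∂z = 6*x^2 - 3*x
(∇×G)₂ = ∂G₁/∂z − ∂G₃/∂x = -12*x*y + 4*x*z + 2*x - 5*z - 1
(∇×G)₃ = ∂G₂/∂x − ∂G₁/∂y = 12*x*y + 5*y^3 + 3*z
∇×G = (6*x^2 - 3*x, -12*x*y + 4*x*z + 2*x - 5*z - 1, 12*x*y + 5*y^3 + 3*z)
At (-3, -2, -2): (63, -45, 26).

(63, -45, 26)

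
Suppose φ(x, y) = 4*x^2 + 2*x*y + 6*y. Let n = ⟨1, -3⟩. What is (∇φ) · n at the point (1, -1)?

∂φ/∂x = 8*x + 2*y
∂φ/∂y = 2*x + 6
∇φ at (1, -1) = (6, 8)
∇φ · n = (6)(1) + (8)(-3) = -18

-18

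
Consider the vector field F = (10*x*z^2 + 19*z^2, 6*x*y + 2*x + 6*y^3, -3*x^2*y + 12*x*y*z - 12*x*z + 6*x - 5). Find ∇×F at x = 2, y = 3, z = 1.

(∇×F)₁ = ∂F₃/∂y − ∂F₂/∂z = -3*x^2 + 12*x*z
(∇×F)₂ = ∂F₁/∂z − ∂F₃/∂x = 6*x*y + 20*x*z - 12*y*z + 50*z - 6
(∇×F)₃ = ∂F₂/∂x − ∂F₁/∂y = 6*y + 2
∇×F = (-3*x^2 + 12*x*z, 6*x*y + 20*x*z - 12*y*z + 50*z - 6, 6*y + 2)
At (2, 3, 1): (12, 84, 20).

(12, 84, 20)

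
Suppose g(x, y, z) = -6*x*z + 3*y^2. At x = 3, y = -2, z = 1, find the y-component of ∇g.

-12

(∇g)_2 = ∂g/∂y = 6*y
At (3, -2, 1): -12.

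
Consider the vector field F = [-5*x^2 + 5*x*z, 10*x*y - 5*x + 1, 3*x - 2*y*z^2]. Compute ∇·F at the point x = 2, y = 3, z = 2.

-14

∂F₁/∂x = -10*x + 5*z
∂F₂/∂y = 10*x
∂F₃/∂z = -4*y*z
∇·F = -4*y*z + 5*z
At (2, 3, 2): -14.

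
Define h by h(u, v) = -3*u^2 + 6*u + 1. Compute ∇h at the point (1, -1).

(0, 0)

∂h/∂u = -6*u + 6
∂h/∂v = 0
∇h = (-6*u + 6, 0)
At (1, -1): (0, 0).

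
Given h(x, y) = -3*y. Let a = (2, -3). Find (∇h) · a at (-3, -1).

9

∂h/∂x = 0
∂h/∂y = -3
∇h at (-3, -1) = (0, -3)
∇h · a = (0)(2) + (-3)(-3) = 9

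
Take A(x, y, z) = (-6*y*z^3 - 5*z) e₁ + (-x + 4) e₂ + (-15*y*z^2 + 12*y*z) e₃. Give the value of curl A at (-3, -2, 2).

(∇×A)₁ = ∂A₃/∂y − ∂A₂/∂z = -15*z^2 + 12*z
(∇×A)₂ = ∂A₁/∂z − ∂A₃/∂x = -18*y*z^2 - 5
(∇×A)₃ = ∂A₂/∂x − ∂A₁/∂y = 6*z^3 - 1
∇×A = (-15*z^2 + 12*z, -18*y*z^2 - 5, 6*z^3 - 1)
At (-3, -2, 2): (-36, 139, 47).

(-36, 139, 47)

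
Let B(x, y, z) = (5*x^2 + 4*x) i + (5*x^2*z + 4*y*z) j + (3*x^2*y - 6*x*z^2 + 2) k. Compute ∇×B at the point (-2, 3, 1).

(-20, 42, -20)

(∇×B)₁ = ∂B₃/∂y − ∂B₂/∂z = -2*x^2 - 4*y
(∇×B)₂ = ∂B₁/∂z − ∂B₃/∂x = -6*x*y + 6*z^2
(∇×B)₃ = ∂B₂/∂x − ∂B₁/∂y = 10*x*z
∇×B = (-2*x^2 - 4*y, -6*x*y + 6*z^2, 10*x*z)
At (-2, 3, 1): (-20, 42, -20).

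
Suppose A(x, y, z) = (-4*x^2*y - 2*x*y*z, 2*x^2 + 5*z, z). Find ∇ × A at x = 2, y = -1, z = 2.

(-5, 4, 32)

(∇×A)₁ = ∂A₃/∂y − ∂A₂/∂z = -5
(∇×A)₂ = ∂A₁/∂z − ∂A₃/∂x = -2*x*y
(∇×A)₃ = ∂A₂/∂x − ∂A₁/∂y = 4*x^2 + 2*x*z + 4*x
∇×A = (-5, -2*x*y, 4*x^2 + 2*x*z + 4*x)
At (2, -1, 2): (-5, 4, 32).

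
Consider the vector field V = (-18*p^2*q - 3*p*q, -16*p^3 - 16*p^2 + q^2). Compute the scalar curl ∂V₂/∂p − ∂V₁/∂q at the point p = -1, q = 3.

-1

∂V₂/∂p = -48*p^2 - 32*p
∂V₁/∂q = -18*p^2 - 3*p
Scalar curl = -30*p^2 - 29*p
At (-1, 3): -1.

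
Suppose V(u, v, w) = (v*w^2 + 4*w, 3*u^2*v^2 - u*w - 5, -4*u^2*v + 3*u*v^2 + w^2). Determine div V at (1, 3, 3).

24

∂V₁/∂u = 0
∂V₂/∂v = 6*u^2*v
∂V₃/∂w = 2*w
∇·V = 6*u^2*v + 2*w
At (1, 3, 3): 24.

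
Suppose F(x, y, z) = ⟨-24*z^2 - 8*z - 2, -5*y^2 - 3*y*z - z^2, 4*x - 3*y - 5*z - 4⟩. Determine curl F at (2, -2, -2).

(-13, 84, 0)

(∇×F)₁ = ∂F₃/∂y − ∂F₂/∂z = 3*y + 2*z - 3
(∇×F)₂ = ∂F₁/∂z − ∂F₃/∂x = -48*z - 12
(∇×F)₃ = ∂F₂/∂x − ∂F₁/∂y = 0
∇×F = (3*y + 2*z - 3, -48*z - 12, 0)
At (2, -2, -2): (-13, 84, 0).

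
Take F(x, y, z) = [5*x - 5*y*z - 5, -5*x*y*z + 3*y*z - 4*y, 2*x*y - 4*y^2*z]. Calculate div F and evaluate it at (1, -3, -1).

∂F₁/∂x = 5
∂F₂/∂y = -5*x*z + 3*z - 4
∂F₃/∂z = -4*y^2
∇·F = -5*x*z - 4*y^2 + 3*z + 1
At (1, -3, -1): -33.

-33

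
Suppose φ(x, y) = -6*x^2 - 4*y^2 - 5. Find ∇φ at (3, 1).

∂φ/∂x = -12*x
∂φ/∂y = -8*y
∇φ = (-12*x, -8*y)
At (3, 1): (-36, -8).

(-36, -8)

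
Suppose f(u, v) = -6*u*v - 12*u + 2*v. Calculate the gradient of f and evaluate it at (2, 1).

(-18, -10)

∂f/∂u = -6*v - 12
∂f/∂v = -6*u + 2
∇f = (-6*v - 12, -6*u + 2)
At (2, 1): (-18, -10).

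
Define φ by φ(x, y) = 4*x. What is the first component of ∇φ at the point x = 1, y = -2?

(∇φ)_1 = ∂φ/∂x = 4
At (1, -2): 4.

4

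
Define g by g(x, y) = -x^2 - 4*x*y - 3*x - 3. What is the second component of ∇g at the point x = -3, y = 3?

12

(∇g)_2 = ∂g/∂y = -4*x
At (-3, 3): 12.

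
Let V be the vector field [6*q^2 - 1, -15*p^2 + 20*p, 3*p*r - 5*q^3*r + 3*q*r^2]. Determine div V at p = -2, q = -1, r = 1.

∂V₁/∂p = 0
∂V₂/∂q = 0
∂V₃/∂r = 3*p - 5*q^3 + 6*q*r
∇·V = 3*p - 5*q^3 + 6*q*r
At (-2, -1, 1): -7.

-7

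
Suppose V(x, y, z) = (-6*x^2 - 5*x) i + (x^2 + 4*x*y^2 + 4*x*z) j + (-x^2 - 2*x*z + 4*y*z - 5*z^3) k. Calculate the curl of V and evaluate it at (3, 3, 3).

(0, 12, 54)

(∇×V)₁ = ∂V₃/∂y − ∂V₂/∂z = -4*x + 4*z
(∇×V)₂ = ∂V₁/∂z − ∂V₃/∂x = 2*x + 2*z
(∇×V)₃ = ∂V₂/∂x − ∂V₁/∂y = 2*x + 4*y^2 + 4*z
∇×V = (-4*x + 4*z, 2*x + 2*z, 2*x + 4*y^2 + 4*z)
At (3, 3, 3): (0, 12, 54).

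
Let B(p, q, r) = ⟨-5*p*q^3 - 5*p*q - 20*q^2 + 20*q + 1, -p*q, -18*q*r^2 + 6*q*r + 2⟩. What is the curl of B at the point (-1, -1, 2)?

(∇×B)₁ = ∂B₃/∂q − ∂B₂/∂r = -18*r^2 + 6*r
(∇×B)₂ = ∂B₁/∂r − ∂B₃/∂p = 0
(∇×B)₃ = ∂B₂/∂p − ∂B₁/∂q = 15*p*q^2 + 5*p + 39*q - 20
∇×B = (-18*r^2 + 6*r, 0, 15*p*q^2 + 5*p + 39*q - 20)
At (-1, -1, 2): (-60, 0, -79).

(-60, 0, -79)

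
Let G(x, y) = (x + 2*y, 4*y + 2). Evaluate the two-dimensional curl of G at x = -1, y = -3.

∂G₂/∂x = 0
∂G₁/∂y = 2
Scalar curl = -2
At (-1, -3): -2.

-2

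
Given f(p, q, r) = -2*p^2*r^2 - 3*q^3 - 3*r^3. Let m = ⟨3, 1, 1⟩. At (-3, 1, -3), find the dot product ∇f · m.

∂f/∂p = -4*p*r^2
∂f/∂q = -9*q^2
∂f/∂r = -4*p^2*r - 9*r^2
∇f at (-3, 1, -3) = (108, -9, 27)
∇f · m = (108)(3) + (-9)(1) + (27)(1) = 342

342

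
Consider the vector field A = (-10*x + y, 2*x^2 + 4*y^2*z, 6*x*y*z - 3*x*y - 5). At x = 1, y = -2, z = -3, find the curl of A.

(∇×A)₁ = ∂A₃/∂y − ∂A₂/∂z = 6*x*z - 3*x - 4*y^2
(∇×A)₂ = ∂A₁/∂z − ∂A₃/∂x = -6*y*z + 3*y
(∇×A)₃ = ∂A₂/∂x − ∂A₁/∂y = 4*x - 1
∇×A = (6*x*z - 3*x - 4*y^2, -6*y*z + 3*y, 4*x - 1)
At (1, -2, -3): (-37, -42, 3).

(-37, -42, 3)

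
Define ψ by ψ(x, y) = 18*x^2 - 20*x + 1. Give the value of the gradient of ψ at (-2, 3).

∂ψ/∂x = 36*x - 20
∂ψ/∂y = 0
∇ψ = (36*x - 20, 0)
At (-2, 3): (-92, 0).

(-92, 0)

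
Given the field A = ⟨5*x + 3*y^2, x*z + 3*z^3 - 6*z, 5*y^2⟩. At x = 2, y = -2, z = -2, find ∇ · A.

5

∂A₁/∂x = 5
∂A₂/∂y = 0
∂A₃/∂z = 0
∇·A = 5
At (2, -2, -2): 5.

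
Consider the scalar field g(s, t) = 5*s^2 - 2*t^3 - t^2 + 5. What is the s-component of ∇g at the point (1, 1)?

(∇g)_1 = ∂g/∂s = 10*s
At (1, 1): 10.

10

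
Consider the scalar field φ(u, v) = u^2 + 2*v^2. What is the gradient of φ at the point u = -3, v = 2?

(-6, 8)

∂φ/∂u = 2*u
∂φ/∂v = 4*v
∇φ = (2*u, 4*v)
At (-3, 2): (-6, 8).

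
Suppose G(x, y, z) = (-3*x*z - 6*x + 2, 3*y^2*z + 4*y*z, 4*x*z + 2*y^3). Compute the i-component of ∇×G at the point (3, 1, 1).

-1

(∇×G)_1 = ∂G₃/∂y − ∂G₂/∂z
= 6*y^2 − (3*y^2 + 4*y)
= 3*y^2 - 4*y
At (3, 1, 1): -1.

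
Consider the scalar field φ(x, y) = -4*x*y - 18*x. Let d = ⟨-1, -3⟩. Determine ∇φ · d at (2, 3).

∂φ/∂x = -4*y - 18
∂φ/∂y = -4*x
∇φ at (2, 3) = (-30, -8)
∇φ · d = (-30)(-1) + (-8)(-3) = 54

54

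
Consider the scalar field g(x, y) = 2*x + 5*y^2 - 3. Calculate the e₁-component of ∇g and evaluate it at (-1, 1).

2

(∇g)_1 = ∂g/∂x = 2
At (-1, 1): 2.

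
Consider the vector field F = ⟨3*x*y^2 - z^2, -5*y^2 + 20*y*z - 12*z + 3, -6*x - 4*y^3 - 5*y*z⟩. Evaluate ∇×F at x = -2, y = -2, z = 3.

(-11, 0, -24)

(∇×F)₁ = ∂F₃/∂y − ∂F₂/∂z = -12*y^2 - 20*y - 5*z + 12
(∇×F)₂ = ∂F₁/∂z − ∂F₃/∂x = -2*z + 6
(∇×F)₃ = ∂F₂/∂x − ∂F₁/∂y = -6*x*y
∇×F = (-12*y^2 - 20*y - 5*z + 12, -2*z + 6, -6*x*y)
At (-2, -2, 3): (-11, 0, -24).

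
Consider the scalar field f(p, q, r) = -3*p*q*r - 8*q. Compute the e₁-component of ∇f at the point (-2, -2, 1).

6

(∇f)_1 = ∂f/∂p = -3*q*r
At (-2, -2, 1): 6.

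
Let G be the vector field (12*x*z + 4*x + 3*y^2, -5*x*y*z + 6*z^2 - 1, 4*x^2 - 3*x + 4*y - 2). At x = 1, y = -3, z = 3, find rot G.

(-47, 7, 63)

(∇×G)₁ = ∂G₃/∂y − ∂G₂/∂z = 5*x*y - 12*z + 4
(∇×G)₂ = ∂G₁/∂z − ∂G₃/∂x = 4*x + 3
(∇×G)₃ = ∂G₂/∂x − ∂G₁/∂y = -5*y*z - 6*y
∇×G = (5*x*y - 12*z + 4, 4*x + 3, -5*y*z - 6*y)
At (1, -3, 3): (-47, 7, 63).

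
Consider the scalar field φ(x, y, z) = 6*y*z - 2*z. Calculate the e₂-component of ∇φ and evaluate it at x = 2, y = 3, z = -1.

(∇φ)_2 = ∂φ/∂y = 6*z
At (2, 3, -1): -6.

-6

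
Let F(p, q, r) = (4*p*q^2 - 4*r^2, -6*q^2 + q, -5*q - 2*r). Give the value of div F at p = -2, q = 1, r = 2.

-9

∂F₁/∂p = 4*q^2
∂F₂/∂q = -12*q + 1
∂F₃/∂r = -2
∇·F = 4*q^2 - 12*q - 1
At (-2, 1, 2): -9.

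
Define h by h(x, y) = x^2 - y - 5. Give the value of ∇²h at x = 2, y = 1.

∂²h/∂x² = 2
∂²h/∂y² = 0
∇²h = 2
At (2, 1): 2.

2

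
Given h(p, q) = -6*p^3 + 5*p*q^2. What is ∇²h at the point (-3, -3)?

78

∂²h/∂p² = -36*p
∂²h/∂q² = 10*p
∇²h = -26*p
At (-3, -3): 78.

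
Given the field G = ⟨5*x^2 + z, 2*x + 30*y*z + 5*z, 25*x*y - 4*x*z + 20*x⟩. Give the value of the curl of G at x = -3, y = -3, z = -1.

(∇×G)₁ = ∂G₃/∂y − ∂G₂/∂z = 25*x - 30*y - 5
(∇×G)₂ = ∂G₁/∂z − ∂G₃/∂x = -25*y + 4*z - 19
(∇×G)₃ = ∂G₂/∂x − ∂G₁/∂y = 2
∇×G = (25*x - 30*y - 5, -25*y + 4*z - 19, 2)
At (-3, -3, -1): (10, 52, 2).

(10, 52, 2)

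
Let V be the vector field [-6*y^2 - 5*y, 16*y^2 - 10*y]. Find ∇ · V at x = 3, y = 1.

∂V₁/∂x = 0
∂V₂/∂y = 32*y - 10
∇·V = 32*y - 10
At (3, 1): 22.

22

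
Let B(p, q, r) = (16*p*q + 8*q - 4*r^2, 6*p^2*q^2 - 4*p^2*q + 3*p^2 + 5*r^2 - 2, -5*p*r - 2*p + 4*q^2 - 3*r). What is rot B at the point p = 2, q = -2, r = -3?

(14, 11, 100)

(∇×B)₁ = ∂B₃/∂q − ∂B₂/∂r = 8*q - 10*r
(∇×B)₂ = ∂B₁/∂r − ∂B₃/∂p = -3*r + 2
(∇×B)₃ = ∂B₂/∂p − ∂B₁/∂q = 12*p*q^2 - 8*p*q - 10*p - 8
∇×B = (8*q - 10*r, -3*r + 2, 12*p*q^2 - 8*p*q - 10*p - 8)
At (2, -2, -3): (14, 11, 100).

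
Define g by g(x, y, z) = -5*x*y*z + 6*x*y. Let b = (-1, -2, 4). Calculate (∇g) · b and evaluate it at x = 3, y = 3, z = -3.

∂g/∂x = -5*y*z + 6*y
∂g/∂y = -5*x*z + 6*x
∂g/∂z = -5*x*y
∇g at (3, 3, -3) = (63, 63, -45)
∇g · b = (63)(-1) + (63)(-2) + (-45)(4) = -369

-369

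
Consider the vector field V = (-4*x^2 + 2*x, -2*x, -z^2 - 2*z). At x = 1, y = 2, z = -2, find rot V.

(∇×V)₁ = ∂V₃/∂y − ∂V₂/∂z = 0
(∇×V)₂ = ∂V₁/∂z − ∂V₃/∂x = 0
(∇×V)₃ = ∂V₂/∂x − ∂V₁/∂y = -2
∇×V = (0, 0, -2)
At (1, 2, -2): (0, 0, -2).

(0, 0, -2)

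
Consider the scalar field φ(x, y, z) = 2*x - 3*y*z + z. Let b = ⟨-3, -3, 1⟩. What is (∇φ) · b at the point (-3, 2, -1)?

∂φ/∂x = 2
∂φ/∂y = -3*z
∂φ/∂z = -3*y + 1
∇φ at (-3, 2, -1) = (2, 3, -5)
∇φ · b = (2)(-3) + (3)(-3) + (-5)(1) = -20

-20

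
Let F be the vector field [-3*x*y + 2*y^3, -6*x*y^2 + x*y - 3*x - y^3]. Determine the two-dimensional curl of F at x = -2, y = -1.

∂F₂/∂x = -6*y^2 + y - 3
∂F₁/∂y = -3*x + 6*y^2
Scalar curl = 3*x - 12*y^2 + y - 3
At (-2, -1): -22.

-22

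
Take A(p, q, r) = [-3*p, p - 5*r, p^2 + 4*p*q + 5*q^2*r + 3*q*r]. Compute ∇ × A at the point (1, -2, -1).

(26, 6, 1)

(∇×A)₁ = ∂A₃/∂q − ∂A₂/∂r = 4*p + 10*q*r + 3*r + 5
(∇×A)₂ = ∂A₁/∂r − ∂A₃/∂p = -2*p - 4*q
(∇×A)₃ = ∂A₂/∂p − ∂A₁/∂q = 1
∇×A = (4*p + 10*q*r + 3*r + 5, -2*p - 4*q, 1)
At (1, -2, -1): (26, 6, 1).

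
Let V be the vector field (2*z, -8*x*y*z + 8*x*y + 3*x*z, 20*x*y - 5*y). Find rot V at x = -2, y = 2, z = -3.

(-71, -38, 55)

(∇×V)₁ = ∂V₃/∂y − ∂V₂/∂z = 8*x*y + 17*x - 5
(∇×V)₂ = ∂V₁/∂z − ∂V₃/∂x = -20*y + 2
(∇×V)₃ = ∂V₂/∂x − ∂V₁/∂y = -8*y*z + 8*y + 3*z
∇×V = (8*x*y + 17*x - 5, -20*y + 2, -8*y*z + 8*y + 3*z)
At (-2, 2, -3): (-71, -38, 55).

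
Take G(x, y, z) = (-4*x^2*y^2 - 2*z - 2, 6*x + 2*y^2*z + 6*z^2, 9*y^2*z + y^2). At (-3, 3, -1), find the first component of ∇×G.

(∇×G)_1 = ∂G₃/∂y − ∂G₂/∂z
= 18*y*z + 2*y − (2*y^2 + 12*z)
= -2*y^2 + 18*y*z + 2*y - 12*z
At (-3, 3, -1): -54.

-54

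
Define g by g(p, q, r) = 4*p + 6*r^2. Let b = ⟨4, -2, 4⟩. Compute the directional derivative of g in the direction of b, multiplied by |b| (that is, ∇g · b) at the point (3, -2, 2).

112

∂g/∂p = 4
∂g/∂q = 0
∂g/∂r = 12*r
∇g at (3, -2, 2) = (4, 0, 24)
∇g · b = (4)(4) + (0)(-2) + (24)(4) = 112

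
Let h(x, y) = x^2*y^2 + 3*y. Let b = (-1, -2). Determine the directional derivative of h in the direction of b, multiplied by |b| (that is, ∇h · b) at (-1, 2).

-6

∂h/∂x = 2*x*y^2
∂h/∂y = 2*x^2*y + 3
∇h at (-1, 2) = (-8, 7)
∇h · b = (-8)(-1) + (7)(-2) = -6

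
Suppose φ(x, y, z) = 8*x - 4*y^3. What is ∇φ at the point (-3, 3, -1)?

(8, -108, 0)

∂φ/∂x = 8
∂φ/∂y = -12*y^2
∂φ/∂z = 0
∇φ = (8, -12*y^2, 0)
At (-3, 3, -1): (8, -108, 0).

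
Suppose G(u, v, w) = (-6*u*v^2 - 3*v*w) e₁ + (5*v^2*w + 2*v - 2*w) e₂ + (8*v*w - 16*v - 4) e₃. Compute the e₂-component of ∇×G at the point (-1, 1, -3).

-3

(∇×G)_2 = ∂G₁/∂w − ∂G₃/∂u
= -3*v − (0)
= -3*v
At (-1, 1, -3): -3.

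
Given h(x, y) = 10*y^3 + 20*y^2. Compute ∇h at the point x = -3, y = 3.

∂h/∂x = 0
∂h/∂y = 30*y^2 + 40*y
∇h = (0, 30*y^2 + 40*y)
At (-3, 3): (0, 390).

(0, 390)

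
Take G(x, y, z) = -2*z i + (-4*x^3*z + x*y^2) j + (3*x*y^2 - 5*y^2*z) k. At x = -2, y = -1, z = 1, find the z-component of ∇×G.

(∇×G)_3 = ∂G₂/∂x − ∂G₁/∂y
= -12*x^2*z + y^2 − (0)
= -12*x^2*z + y^2
At (-2, -1, 1): -47.

-47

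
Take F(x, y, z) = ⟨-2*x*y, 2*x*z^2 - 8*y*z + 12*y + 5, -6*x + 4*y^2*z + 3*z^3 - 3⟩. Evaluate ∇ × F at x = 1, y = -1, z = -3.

(28, 6, 20)

(∇×F)₁ = ∂F₃/∂y − ∂F₂/∂z = -4*x*z + 8*y*z + 8*y
(∇×F)₂ = ∂F₁/∂z − ∂F₃/∂x = 6
(∇×F)₃ = ∂F₂/∂x − ∂F₁/∂y = 2*x + 2*z^2
∇×F = (-4*x*z + 8*y*z + 8*y, 6, 2*x + 2*z^2)
At (1, -1, -3): (28, 6, 20).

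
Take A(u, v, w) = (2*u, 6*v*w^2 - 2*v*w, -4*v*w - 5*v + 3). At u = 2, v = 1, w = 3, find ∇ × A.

(-51, 0, 0)

(∇×A)₁ = ∂A₃/∂v − ∂A₂/∂w = -12*v*w + 2*v - 4*w - 5
(∇×A)₂ = ∂A₁/∂w − ∂A₃/∂u = 0
(∇×A)₃ = ∂A₂/∂u − ∂A₁/∂v = 0
∇×A = (-12*v*w + 2*v - 4*w - 5, 0, 0)
At (2, 1, 3): (-51, 0, 0).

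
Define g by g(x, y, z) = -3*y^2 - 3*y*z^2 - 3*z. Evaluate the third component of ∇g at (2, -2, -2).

-27

(∇g)_3 = ∂g/∂z = -6*y*z - 3
At (2, -2, -2): -27.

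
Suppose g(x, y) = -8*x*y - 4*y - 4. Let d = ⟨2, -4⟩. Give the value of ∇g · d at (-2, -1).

∂g/∂x = -8*y
∂g/∂y = -8*x - 4
∇g at (-2, -1) = (8, 12)
∇g · d = (8)(2) + (12)(-4) = -32

-32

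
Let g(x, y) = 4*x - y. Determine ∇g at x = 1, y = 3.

∂g/∂x = 4
∂g/∂y = -1
∇g = (4, -1)
At (1, 3): (4, -1).

(4, -1)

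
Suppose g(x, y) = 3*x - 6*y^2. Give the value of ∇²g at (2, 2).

-12

∂²g/∂x² = 0
∂²g/∂y² = -12
∇²g = -12
At (2, 2): -12.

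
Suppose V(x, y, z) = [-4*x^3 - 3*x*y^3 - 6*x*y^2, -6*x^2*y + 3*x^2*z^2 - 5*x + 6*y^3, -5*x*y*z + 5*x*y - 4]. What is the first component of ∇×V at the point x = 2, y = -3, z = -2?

(∇×V)_1 = ∂V₃/∂y − ∂V₂/∂z
= -5*x*z + 5*x − (6*x^2*z)
= -6*x^2*z - 5*x*z + 5*x
At (2, -3, -2): 78.

78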